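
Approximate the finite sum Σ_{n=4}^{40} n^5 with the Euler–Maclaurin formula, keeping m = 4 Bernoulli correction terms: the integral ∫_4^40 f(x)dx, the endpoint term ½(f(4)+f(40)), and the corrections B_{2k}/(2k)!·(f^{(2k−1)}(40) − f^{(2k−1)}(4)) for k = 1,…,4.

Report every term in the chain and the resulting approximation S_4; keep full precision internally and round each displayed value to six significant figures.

S_4 ≈ 7.34933e+08

Integral: ∫_4^40 x^5 dx = 6.82666e+08.
Boundary: ½(f(4) + f(40)) = ½(1024.00 + 1.02400e+08) = 5.12005e+07.
Integral + boundary = 7.33866e+08.
k=1: B_{2}/(2)! × [f^{(1)}(40) − f^{(1)}(4)] = 1/12 × (1.28000e+07 − 1280.00) = 1.06656e+06.
Partial sum through k=1: 7.34933e+08.
k=2: B_{4}/(4)! × [f^{(3)}(40) − f^{(3)}(4)] = −1/720 × (96000.0 − 960.000) = -132.000.
Partial sum through k=2: 7.34933e+08.
k=3: B_{6}/(6)! × [f^{(5)}(40) − f^{(5)}(4)] = 1/30240 × (120.000 − 120.000) = 0.00000.
Partial sum through k=3: 7.34933e+08.
k=4: B_{8}/(8)! × [f^{(7)}(40) − f^{(7)}(4)] = −1/1209600 × (0.00000 − 0.00000) = 0.00000.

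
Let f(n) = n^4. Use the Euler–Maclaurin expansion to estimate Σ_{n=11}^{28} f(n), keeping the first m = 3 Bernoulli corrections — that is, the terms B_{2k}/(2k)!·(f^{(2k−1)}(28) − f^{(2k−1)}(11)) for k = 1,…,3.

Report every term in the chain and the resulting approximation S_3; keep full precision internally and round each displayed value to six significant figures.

The integral term ∫_11^28 x^4 dx = 3.40986e+06.
½[f(11) + f(28)] = ½[14641.0 + 614656] = 314648.
So far: 3.72451e+06.
Correction k=1: B_{2}/2! · (f^{(1)}(28) − f^{(1)}(11)) = 1/12 · (87808.0 − 5324.00) = 6873.67.
After k=1: 3.73139e+06.
Correction k=2: B_{4}/4! · (f^{(3)}(28) − f^{(3)}(11)) = −1/720 · (672.000 − 264.000) = -0.566667.
After k=2: 3.73138e+06.
Correction k=3: B_{6}/6! · (f^{(5)}(28) − f^{(5)}(11)) = 1/30240 · (0.00000 − 0.00000) = 0.00000.

S_3 ≈ 3.73138e+06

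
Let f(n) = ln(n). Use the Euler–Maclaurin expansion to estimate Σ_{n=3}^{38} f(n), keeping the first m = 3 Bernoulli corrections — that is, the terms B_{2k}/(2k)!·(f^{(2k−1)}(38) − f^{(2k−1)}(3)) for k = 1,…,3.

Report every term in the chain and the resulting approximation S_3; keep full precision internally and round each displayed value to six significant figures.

Integral: ∫_3^38 ln(x) dx = 99.9324.
Boundary: ½(f(3) + f(38)) = ½(1.09861 + 3.63759) = 2.36810.
So far: 102.301.
Correction k=1: B_{2}/2! · (f^{(1)}(38) − f^{(1)}(3)) = 1/12 · (0.0263158 − 0.333333) = -0.0255848.
Running total after k=1: 102.275.
Correction k=2: B_{4}/4! · (f^{(3)}(38) − f^{(3)}(3)) = −1/720 · (3.64485e-05 − 0.0740741) = 0.000102830.
Running total after k=2: 102.275.
Correction k=3: B_{6}/6! · (f^{(5)}(38) − f^{(5)}(3)) = 1/30240 · (3.02896e-07 − 0.0987654) = -3.26604e-06.

S_3 ≈ 102.275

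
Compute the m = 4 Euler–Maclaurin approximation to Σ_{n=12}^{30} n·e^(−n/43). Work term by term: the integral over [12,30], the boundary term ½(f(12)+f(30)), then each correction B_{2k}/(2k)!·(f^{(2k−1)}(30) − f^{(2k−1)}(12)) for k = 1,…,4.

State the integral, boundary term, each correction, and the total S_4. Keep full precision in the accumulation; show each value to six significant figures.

S_4 ≈ 238.654

∫_12^30 x·e^(−x/43) dx evaluates to 226.681.
Boundary: ½(f(12) + f(30)) = ½(9.07785 + 14.9322) = 12.0050.
Running total after boundary: 238.687.
k=1: B_{2}/(2)! × [f^{(1)}(30) − f^{(1)}(12)] = 1/12 × (0.150480 − 0.545374) = -0.0329079.
Partial sum through k=1: 238.654.
k=2: B_{4}/(4)! × [f^{(3)}(30) − f^{(3)}(12)] = −1/720 × (0.000619774 − 0.00111322) = 6.85345e-07.
Partial sum through k=2: 238.654.
k=3: B_{6}/(6)! × [f^{(5)}(30) − f^{(5)}(12)] = 1/30240 × (6.26373e-07 − 1.04461e-06) = -1.38307e-11.
Partial sum through k=3: 238.654.
k=4: B_{8}/(8)! × [f^{(7)}(30) − f^{(7)}(12)] = −1/1209600 × (4.96242e-10 − 8.04304e-10) = 2.54680e-16.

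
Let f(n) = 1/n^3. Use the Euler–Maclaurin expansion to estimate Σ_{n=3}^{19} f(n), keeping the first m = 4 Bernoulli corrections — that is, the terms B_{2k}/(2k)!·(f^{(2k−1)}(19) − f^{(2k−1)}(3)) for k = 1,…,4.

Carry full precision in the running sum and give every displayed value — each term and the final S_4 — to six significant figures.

Integral: ∫_3^19 1/x^3 dx = 0.0541705.
Boundary: ½(f(3) + f(19)) = ½(0.0370370 + 0.000145794) = 0.0185914.
So far: 0.0727619.
Correction k=1: B_{2}/2! · (f^{(1)}(19) − f^{(1)}(3)) = 1/12 · (-2.30201e-05 − (-0.0370370)) = 0.00308450.
Partial sum through k=1: 0.0758464.
Correction k=2: B_{4}/4! · (f^{(3)}(19) − f^{(3)}(3)) = −1/720 · (-1.27535e-06 − (-0.0823045)) = -0.000114310.
Partial sum through k=2: 0.0757321.
Correction k=3: B_{6}/6! · (f^{(5)}(19) − f^{(5)}(3)) = 1/30240 · (-1.48379e-07 − (-0.384088)) = 1.27013e-05.
Partial sum through k=3: 0.0757448.
Correction k=4: B_{8}/8! · (f^{(7)}(19) − f^{(7)}(3)) = −1/1209600 · (-2.95935e-08 − (-3.07270)) = -2.54026e-06.

S_4 ≈ 0.0757423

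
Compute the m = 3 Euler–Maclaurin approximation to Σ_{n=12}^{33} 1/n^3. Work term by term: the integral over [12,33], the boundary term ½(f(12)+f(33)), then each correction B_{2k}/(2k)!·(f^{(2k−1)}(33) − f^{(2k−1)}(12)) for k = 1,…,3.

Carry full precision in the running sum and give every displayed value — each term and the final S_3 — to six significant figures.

S_3 ≈ 0.00332817

Integral: ∫_12^33 1/x^3 dx = 0.00301309.
Boundary: ½(f(12) + f(33)) = ½(0.000578704 + 2.78265e-05) = 0.000303265.
Integral + boundary = 0.00331635.
Correction k=1: B_{2}/2! · (f^{(1)}(33) − f^{(1)}(12)) = 1/12 · (-2.52968e-06 − (-0.000144676)) = 1.18455e-05.
After k=1: 0.00332820.
Correction k=2: B_{4}/4! · (f^{(3)}(33) − f^{(3)}(12)) = −1/720 · (-4.64588e-08 − (-2.00939e-05)) = -2.78436e-08.
After k=2: 0.00332817.
Correction k=3: B_{6}/6! · (f^{(5)}(33) − f^{(5)}(12)) = 1/30240 · (-1.79180e-09 − (-5.86071e-06)) = 1.93747e-10.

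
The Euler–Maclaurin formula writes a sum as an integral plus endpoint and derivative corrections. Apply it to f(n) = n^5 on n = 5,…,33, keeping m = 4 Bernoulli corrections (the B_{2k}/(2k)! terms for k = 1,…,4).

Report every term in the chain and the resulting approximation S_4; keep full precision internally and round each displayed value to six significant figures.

The integral term ∫_5^33 x^5 dx = 2.15242e+08.
Endpoint term: (f(5) + f(33))/2 = (3125.00 + 3.91354e+07)/2 = 1.95693e+07.
Integral + boundary = 2.34811e+08.
k=1: B_{2}/(2)! × [f^{(1)}(33) − f^{(1)}(5)] = 1/12 × (5.92960e+06 − 3125.00) = 493873.
After k=1: 2.35305e+08.
k=2: B_{4}/(4)! × [f^{(3)}(33) − f^{(3)}(5)] = −1/720 × (65340.0 − 1500.00) = -88.6667.
After k=2: 2.35305e+08.
k=3: B_{6}/(6)! × [f^{(5)}(33) − f^{(5)}(5)] = 1/30240 × (120.000 − 120.000) = 0.00000.
After k=3: 2.35305e+08.
k=4: B_{8}/(8)! × [f^{(7)}(33) − f^{(7)}(5)] = −1/1209600 × (0.00000 − 0.00000) = 0.00000.

S_4 ≈ 2.35305e+08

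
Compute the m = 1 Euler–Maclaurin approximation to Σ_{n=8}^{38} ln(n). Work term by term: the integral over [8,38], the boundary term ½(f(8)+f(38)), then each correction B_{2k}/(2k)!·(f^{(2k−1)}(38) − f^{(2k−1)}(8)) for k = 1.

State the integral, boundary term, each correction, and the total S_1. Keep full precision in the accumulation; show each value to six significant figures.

The integral term ∫_8^38 ln(x) dx = 91.5927.
Boundary: ½(f(8) + f(38)) = ½(2.07944 + 3.63759) = 2.85851.
So far: 94.4513.
k=1: B_{2}/(2)! × [f^{(1)}(38) − f^{(1)}(8)] = 1/12 × (0.0263158 − 0.125000) = -0.00822368.

S_1 ≈ 94.4430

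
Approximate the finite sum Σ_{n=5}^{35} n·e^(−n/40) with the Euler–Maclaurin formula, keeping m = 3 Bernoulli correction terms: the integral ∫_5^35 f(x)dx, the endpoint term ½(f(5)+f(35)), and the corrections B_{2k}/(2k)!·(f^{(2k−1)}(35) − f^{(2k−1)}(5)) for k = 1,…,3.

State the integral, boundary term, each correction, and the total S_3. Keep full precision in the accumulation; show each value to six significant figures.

S_3 ≈ 347.350

Integral: ∫_5^35 x·e^(−x/40) dx = 337.908.
½[f(5) + f(35)] = ½[4.41248 + 14.5902] = 9.50133.
Running total after boundary: 347.410.
Order-1 term: 1/12 · (0.0521078 − 0.772185) = -0.0600064.
Running total after k=1: 347.350.
Order-2 term: −1/720 · (0.000553645 − 0.00158574) = 1.43346e-06.
Running total after k=2: 347.350.
Order-3 term: 1/30240 · (6.71701e-07 − 1.68054e-06) = -3.33609e-11.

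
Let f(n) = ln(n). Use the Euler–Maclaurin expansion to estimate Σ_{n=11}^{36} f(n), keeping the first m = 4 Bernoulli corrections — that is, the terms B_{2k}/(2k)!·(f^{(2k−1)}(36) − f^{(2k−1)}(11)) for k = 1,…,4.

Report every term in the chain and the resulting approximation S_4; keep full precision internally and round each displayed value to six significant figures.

S_4 ≈ 80.6153

∫_11^36 ln(x) dx evaluates to 77.6298.
½[f(11) + f(36)] = ½[2.39790 + 3.58352] = 2.99071.
Integral + boundary = 80.6205.
Correction k=1: B_{2}/2! · (f^{(1)}(36) − f^{(1)}(11)) = 1/12 · (0.0277778 − 0.0909091) = -0.00526094.
Running total after k=1: 80.6153.
Correction k=2: B_{4}/4! · (f^{(3)}(36) − f^{(3)}(11)) = −1/720 · (4.28669e-05 − 0.00150263) = 2.02745e-06.
Running total after k=2: 80.6153.
Correction k=3: B_{6}/6! · (f^{(5)}(36) − f^{(5)}(11)) = 1/30240 · (3.96916e-07 − 0.000149021) = -4.91482e-09.
Running total after k=3: 80.6153.
Correction k=4: B_{8}/8! · (f^{(7)}(36) − f^{(7)}(11)) = −1/1209600 · (9.18787e-09 − 3.69474e-05) = 3.05375e-11.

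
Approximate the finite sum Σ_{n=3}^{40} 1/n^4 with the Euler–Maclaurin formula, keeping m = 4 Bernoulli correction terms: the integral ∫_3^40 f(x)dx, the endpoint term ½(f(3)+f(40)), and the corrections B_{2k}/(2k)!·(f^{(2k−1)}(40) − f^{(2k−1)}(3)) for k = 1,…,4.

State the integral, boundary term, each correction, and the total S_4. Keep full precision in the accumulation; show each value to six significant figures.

S_4 ≈ 0.0198175

∫_3^40 1/x^4 dx evaluates to 0.0123405.
Boundary: ½(f(3) + f(40)) = ½(0.0123457 + 3.90625e-07) = 0.00617303.
So far: 0.0185135.
k=1: B_{2}/(2)! × [f^{(1)}(40) − f^{(1)}(3)] = 1/12 × (-3.90625e-08 − (-0.0164609)) = 0.00137174.
After k=1: 0.0198852.
k=2: B_{4}/(4)! × [f^{(3)}(40) − f^{(3)}(3)] = −1/720 × (-7.32422e-10 − (-0.0548697)) = -7.62079e-05.
After k=2: 0.0198090.
k=3: B_{6}/(6)! × [f^{(5)}(40) − f^{(5)}(3)] = 1/30240 × (-2.56348e-11 − (-0.341411)) = 1.12901e-05.
After k=3: 0.0198203.
k=4: B_{8}/(8)! × [f^{(7)}(40) − f^{(7)}(3)] = −1/1209600 × (-1.44196e-12 − (-3.41411)) = -2.82251e-06.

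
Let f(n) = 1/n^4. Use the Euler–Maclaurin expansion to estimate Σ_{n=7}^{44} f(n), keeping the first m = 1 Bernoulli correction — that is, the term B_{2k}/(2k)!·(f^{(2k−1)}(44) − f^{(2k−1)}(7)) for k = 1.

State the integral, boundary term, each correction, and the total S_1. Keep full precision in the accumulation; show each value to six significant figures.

The integral term ∫_7^44 1/x^4 dx = 0.000967904.
Boundary: ½(f(7) + f(44)) = ½(0.000416493 + 2.66802e-07) = 0.000208380.
So far: 0.00117628.
Correction k=1: B_{2}/2! · (f^{(1)}(44) − f^{(1)}(7)) = 1/12 · (-2.42547e-08 − (-0.000237996)) = 1.98310e-05.

S_1 ≈ 0.00119612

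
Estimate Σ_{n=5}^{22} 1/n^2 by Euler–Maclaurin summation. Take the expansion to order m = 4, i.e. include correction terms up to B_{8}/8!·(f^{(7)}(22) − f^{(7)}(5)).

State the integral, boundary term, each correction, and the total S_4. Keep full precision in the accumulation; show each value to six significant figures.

∫_5^22 1/x^2 dx evaluates to 0.154545.
Endpoint term: (f(5) + f(22))/2 = (0.0400000 + 0.00206612)/2 = 0.0210331.
Running total after boundary: 0.175579.
Correction k=1: B_{2}/2! · (f^{(1)}(22) − f^{(1)}(5)) = 1/12 · (-0.000187829 − (-0.0160000)) = 0.00131768.
Partial sum through k=1: 0.176896.
Correction k=2: B_{4}/4! · (f^{(3)}(22) − f^{(3)}(5)) = −1/720 · (-4.65691e-06 − (-0.00768000)) = -1.06602e-05.
Partial sum through k=2: 0.176886.
Correction k=3: B_{6}/6! · (f^{(5)}(22) − f^{(5)}(5)) = 1/30240 · (-2.88651e-07 − (-0.00921600)) = 3.04752e-07.
Partial sum through k=3: 0.176886.
Correction k=4: B_{8}/8! · (f^{(7)}(22) − f^{(7)}(5)) = −1/1209600 · (-3.33977e-08 − (-0.0206438)) = -1.70666e-08.

S_4 ≈ 0.176886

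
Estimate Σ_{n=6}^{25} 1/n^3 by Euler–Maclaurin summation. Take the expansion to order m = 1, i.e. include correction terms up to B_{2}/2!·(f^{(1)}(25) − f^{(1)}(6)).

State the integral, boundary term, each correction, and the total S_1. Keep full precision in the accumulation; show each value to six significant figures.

S_1 ≈ 0.0156280

The integral term ∫_6^25 1/x^3 dx = 0.0130889.
½[f(6) + f(25)] = ½[0.00462963 + 6.40000e-05] = 0.00234681.
Integral + boundary = 0.0154357.
Correction k=1: B_{2}/2! · (f^{(1)}(25) − f^{(1)}(6)) = 1/12 · (-7.68000e-06 − (-0.00231481)) = 0.000192261.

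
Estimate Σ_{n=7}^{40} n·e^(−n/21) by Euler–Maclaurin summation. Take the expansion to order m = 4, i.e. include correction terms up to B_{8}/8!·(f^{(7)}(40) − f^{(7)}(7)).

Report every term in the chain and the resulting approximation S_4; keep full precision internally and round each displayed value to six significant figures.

The integral term ∫_7^40 x·e^(−x/21) dx = 230.633.
½[f(7) + f(40)] = ½[5.01572 + 5.95432] = 5.48502.
Running total after boundary: 236.118.
Order-1 term: 1/12 · (-0.134681 − 0.477688) = -0.0510307.
Partial sum through k=1: 236.067.
Order-2 term: −1/720 · (0.000369694 − 0.00433277) = 5.50427e-06.
Partial sum through k=2: 236.067.
Order-3 term: 1/30240 · (2.36913e-06 − 1.71935e-05) = -4.90224e-10.
Partial sum through k=3: 236.067.
Order-4 term: −1/1209600 · (8.84344e-09 − 5.56965e-08) = 3.87344e-14.

S_4 ≈ 236.067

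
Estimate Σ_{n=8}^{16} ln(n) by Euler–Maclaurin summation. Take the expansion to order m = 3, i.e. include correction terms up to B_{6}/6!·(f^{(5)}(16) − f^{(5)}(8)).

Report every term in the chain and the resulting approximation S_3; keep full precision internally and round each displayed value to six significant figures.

S_3 ≈ 22.1467

The integral term ∫_8^16 ln(x) dx = 19.7259.
Endpoint term: (f(8) + f(16))/2 = (2.07944 + 2.77259)/2 = 2.42602.
So far: 22.1519.
Order-1 term: 1/12 · (0.0625000 − 0.125000) = -0.00520833.
After k=1: 22.1467.
Order-2 term: −1/720 · (0.000488281 − 0.00390625) = 4.74718e-06.
After k=2: 22.1467.
Order-3 term: 1/30240 · (2.28882e-05 − 0.000732422) = -2.34634e-08.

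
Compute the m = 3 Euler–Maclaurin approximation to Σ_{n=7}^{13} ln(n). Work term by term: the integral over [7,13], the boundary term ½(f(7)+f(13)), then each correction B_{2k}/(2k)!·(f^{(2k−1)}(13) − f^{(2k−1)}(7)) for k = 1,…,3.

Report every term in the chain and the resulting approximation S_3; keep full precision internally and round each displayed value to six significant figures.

S_3 ≈ 15.9729

Integral: ∫_7^13 ln(x) dx = 13.7230.
½[f(7) + f(13)] = ½[1.94591 + 2.56495] = 2.25543.
Integral + boundary = 15.9784.
Order-1 term: 1/12 · (0.0769231 − 0.142857) = -0.00549451.
After k=1: 15.9729.
Order-2 term: −1/720 · (0.000910332 − 0.00583090) = 6.83413e-06.
After k=2: 15.9729.
Order-3 term: 1/30240 · (6.46390e-05 − 0.00142798) = -4.50839e-08.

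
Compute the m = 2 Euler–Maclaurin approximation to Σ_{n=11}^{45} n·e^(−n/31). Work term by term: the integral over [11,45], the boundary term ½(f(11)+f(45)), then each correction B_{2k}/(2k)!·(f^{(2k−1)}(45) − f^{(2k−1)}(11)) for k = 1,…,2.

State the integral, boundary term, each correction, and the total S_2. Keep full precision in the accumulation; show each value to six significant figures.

∫_11^45 x·e^(−x/31) dx evaluates to 361.318.
½[f(11) + f(45)] = ½[7.71415 + 10.5387] = 9.12640.
So far: 370.445.
k=1: B_{2}/(2)! × [f^{(1)}(45) − f^{(1)}(11)] = 1/12 × (-0.105764 − 0.452443) = -0.0465173.
Running total after k=1: 370.398.
k=2: B_{4}/(4)! × [f^{(3)}(45) − f^{(3)}(11)] = −1/720 × (0.000377336 − 0.00193030) = 2.15689e-06.

S_2 ≈ 370.398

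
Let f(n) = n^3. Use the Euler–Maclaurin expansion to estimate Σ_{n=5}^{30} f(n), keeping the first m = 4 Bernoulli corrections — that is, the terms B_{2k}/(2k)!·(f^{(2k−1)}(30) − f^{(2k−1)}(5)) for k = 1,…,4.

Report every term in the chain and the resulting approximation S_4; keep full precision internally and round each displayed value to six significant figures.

S_4 ≈ 216125

∫_5^30 x^3 dx evaluates to 202344.
Boundary: ½(f(5) + f(30)) = ½(125.000 + 27000.0) = 13562.5.
Running total after boundary: 215906.
Order-1 term: 1/12 · (2700.00 − 75.0000) = 218.750.
After k=1: 216125.
Order-2 term: −1/720 · (6.00000 − 6.00000) = 0.00000.
After k=2: 216125.
Order-3 term: 1/30240 · (0.00000 − 0.00000) = 0.00000.
After k=3: 216125.
Order-4 term: −1/1209600 · (0.00000 − 0.00000) = 0.00000.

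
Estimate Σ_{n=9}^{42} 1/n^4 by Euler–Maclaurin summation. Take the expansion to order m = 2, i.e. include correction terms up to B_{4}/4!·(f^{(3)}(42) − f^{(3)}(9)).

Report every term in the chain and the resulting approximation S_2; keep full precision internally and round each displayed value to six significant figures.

S_2 ≈ 0.000534724

∫_9^42 1/x^4 dx evaluates to 0.000452748.
Boundary: ½(f(9) + f(42)) = ½(0.000152416 + 3.21368e-07) = 7.63686e-05.
Integral + boundary = 0.000529117.
Order-1 term: 1/12 · (-3.06065e-08 − (-6.77404e-05)) = 5.64248e-06.
Partial sum through k=1: 0.000534759.
Order-2 term: −1/720 · (-5.20519e-10 − (-2.50890e-05)) = -3.48451e-08.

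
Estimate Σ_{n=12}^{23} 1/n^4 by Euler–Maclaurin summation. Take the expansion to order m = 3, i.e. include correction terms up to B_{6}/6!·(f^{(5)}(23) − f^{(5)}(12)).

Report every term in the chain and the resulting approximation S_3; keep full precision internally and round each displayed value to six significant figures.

S_3 ≈ 0.000192687

The integral term ∫_12^23 1/x^4 dx = 0.000165505.
½[f(12) + f(23)] = ½[4.82253e-05 + 3.57346e-06] = 2.58994e-05.
So far: 0.000191404.
Correction k=1: B_{2}/2! · (f^{(1)}(23) − f^{(1)}(12)) = 1/12 · (-6.21471e-07 − (-1.60751e-05)) = 1.28780e-06.
Partial sum through k=1: 0.000192692.
Correction k=2: B_{4}/4! · (f^{(3)}(23) − f^{(3)}(12)) = −1/720 · (-3.52441e-08 − (-3.34898e-06)) = -4.60241e-09.
Partial sum through k=2: 0.000192687.
Correction k=3: B_{6}/6! · (f^{(5)}(23) − f^{(5)}(12)) = 1/30240 · (-3.73094e-09 − (-1.30238e-06)) = 4.29448e-11.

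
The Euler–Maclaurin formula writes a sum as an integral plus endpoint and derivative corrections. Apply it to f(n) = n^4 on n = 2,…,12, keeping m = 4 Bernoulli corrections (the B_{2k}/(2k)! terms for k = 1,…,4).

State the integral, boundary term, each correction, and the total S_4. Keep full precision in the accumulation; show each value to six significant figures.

S_4 ≈ 60709.0

Integral: ∫_2^12 x^4 dx = 49760.0.
Boundary: ½(f(2) + f(12)) = ½(16.0000 + 20736.0) = 10376.0.
So far: 60136.0.
Correction k=1: B_{2}/2! · (f^{(1)}(12) − f^{(1)}(2)) = 1/12 · (6912.00 − 32.0000) = 573.333.
Partial sum through k=1: 60709.3.
Correction k=2: B_{4}/4! · (f^{(3)}(12) − f^{(3)}(2)) = −1/720 · (288.000 − 48.0000) = -0.333333.
Partial sum through k=2: 60709.0.
Correction k=3: B_{6}/6! · (f^{(5)}(12) − f^{(5)}(2)) = 1/30240 · (0.00000 − 0.00000) = 0.00000.
Partial sum through k=3: 60709.0.
Correction k=4: B_{8}/8! · (f^{(7)}(12) − f^{(7)}(2)) = −1/1209600 · (0.00000 − 0.00000) = 0.00000.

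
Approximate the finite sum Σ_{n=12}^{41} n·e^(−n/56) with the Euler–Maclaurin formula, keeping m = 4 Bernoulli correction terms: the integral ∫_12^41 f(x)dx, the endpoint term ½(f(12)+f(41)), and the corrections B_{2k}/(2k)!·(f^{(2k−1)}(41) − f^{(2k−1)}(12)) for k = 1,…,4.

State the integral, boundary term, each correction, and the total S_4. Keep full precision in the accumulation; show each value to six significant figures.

∫_12^41 x·e^(−x/56) dx evaluates to 461.378.
Endpoint term: (f(12) + f(41))/2 = (9.68541 + 19.7160)/2 = 14.7007.
So far: 476.079.
k=1: B_{2}/(2)! × [f^{(1)}(41) − f^{(1)}(12)] = 1/12 × (0.128806 − 0.634164) = -0.0421131.
Running total after k=1: 476.037.
k=2: B_{4}/(4)! × [f^{(3)}(41) − f^{(3)}(12)] = −1/720 × (0.000347756 − 0.000716964) = 5.12790e-07.
Running total after k=2: 476.037.
k=3: B_{6}/(6)! × [f^{(5)}(41) − f^{(5)}(12)] = 1/30240 × (2.08685e-07 − 3.92764e-07) = -6.08725e-12.
Running total after k=3: 476.037.
k=4: B_{8}/(8)! × [f^{(7)}(41) − f^{(7)}(12)] = −1/1209600 × (9.77294e-11 − 1.77584e-10) = 6.60175e-17.

S_4 ≈ 476.037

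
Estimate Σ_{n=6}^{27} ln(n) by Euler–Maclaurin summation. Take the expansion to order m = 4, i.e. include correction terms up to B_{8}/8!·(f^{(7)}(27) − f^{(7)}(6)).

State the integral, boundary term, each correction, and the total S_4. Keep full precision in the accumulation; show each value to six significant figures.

∫_6^27 ln(x) dx evaluates to 57.2370.
Endpoint term: (f(6) + f(27))/2 = (1.79176 + 3.29584)/2 = 2.54380.
So far: 59.7808.
k=1: B_{2}/(2)! × [f^{(1)}(27) − f^{(1)}(6)] = 1/12 × (0.0370370 − 0.166667) = -0.0108025.
After k=1: 59.7700.
k=2: B_{4}/(4)! × [f^{(3)}(27) − f^{(3)}(6)] = −1/720 × (0.000101611 − 0.00925926) = 1.27190e-05.
After k=2: 59.7700.
k=3: B_{6}/(6)! × [f^{(5)}(27) − f^{(5)}(6)] = 1/30240 × (1.67260e-06 − 0.00308642) = -1.02009e-07.
After k=3: 59.7700.
k=4: B_{8}/(8)! × [f^{(7)}(27) − f^{(7)}(6)] = −1/1209600 × (6.88313e-08 − 0.00257202) = 2.12628e-09.

S_4 ≈ 59.7700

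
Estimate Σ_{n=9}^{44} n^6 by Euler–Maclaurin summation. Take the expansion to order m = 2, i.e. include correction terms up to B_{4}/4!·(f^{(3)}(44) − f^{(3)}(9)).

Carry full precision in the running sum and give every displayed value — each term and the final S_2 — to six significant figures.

S_2 ≈ 4.93213e+10

The integral term ∫_9^44 x^6 dx = 4.56104e+10.
Endpoint term: (f(9) + f(44))/2 = (531441 + 7.25631e+09)/2 = 3.62842e+09.
Integral + boundary = 4.92389e+10.
Order-1 term: 1/12 · (9.89497e+08 − 354294) = 8.24286e+07.
Partial sum through k=1: 4.93213e+10.
Order-2 term: −1/720 · (1.02221e+07 − 87480.0) = -14075.8.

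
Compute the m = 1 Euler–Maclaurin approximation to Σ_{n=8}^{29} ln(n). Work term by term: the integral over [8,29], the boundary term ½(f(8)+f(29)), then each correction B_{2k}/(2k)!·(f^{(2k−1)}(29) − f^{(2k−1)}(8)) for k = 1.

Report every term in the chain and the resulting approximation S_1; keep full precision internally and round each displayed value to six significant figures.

S_1 ≈ 62.7319

The integral term ∫_8^29 ln(x) dx = 60.0160.
Endpoint term: (f(8) + f(29))/2 = (2.07944 + 3.36730)/2 = 2.72337.
Running total after boundary: 62.7394.
Order-1 term: 1/12 · (0.0344828 − 0.125000) = -0.00754310.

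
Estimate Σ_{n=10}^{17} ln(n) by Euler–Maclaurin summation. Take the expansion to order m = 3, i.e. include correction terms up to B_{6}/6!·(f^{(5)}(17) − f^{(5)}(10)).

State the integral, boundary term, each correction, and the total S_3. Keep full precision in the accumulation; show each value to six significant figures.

Integral: ∫_10^17 ln(x) dx = 18.1388.
Endpoint term: (f(10) + f(17))/2 = (2.30259 + 2.83321)/2 = 2.56790.
So far: 20.7067.
k=1: B_{2}/(2)! × [f^{(1)}(17) − f^{(1)}(10)] = 1/12 × (0.0588235 − 0.100000) = -0.00343137.
Running total after k=1: 20.7032.
k=2: B_{4}/(4)! × [f^{(3)}(17) − f^{(3)}(10)] = −1/720 × (0.000407083 − 0.00200000) = 2.21238e-06.
Running total after k=2: 20.7032.
k=3: B_{6}/(6)! × [f^{(5)}(17) − f^{(5)}(10)] = 1/30240 × (1.69031e-05 − 0.000240000) = -7.37754e-09.

S_3 ≈ 20.7032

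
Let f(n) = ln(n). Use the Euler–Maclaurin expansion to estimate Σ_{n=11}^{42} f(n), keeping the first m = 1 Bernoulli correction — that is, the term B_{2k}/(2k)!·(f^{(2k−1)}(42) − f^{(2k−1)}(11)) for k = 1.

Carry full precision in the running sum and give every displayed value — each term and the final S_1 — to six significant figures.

∫_11^42 ln(x) dx evaluates to 99.6053.
½[f(11) + f(42)] = ½[2.39790 + 3.73767] = 3.06778.
Running total after boundary: 102.673.
k=1: B_{2}/(2)! × [f^{(1)}(42) − f^{(1)}(11)] = 1/12 × (0.0238095 − 0.0909091) = -0.00559163.

S_1 ≈ 102.667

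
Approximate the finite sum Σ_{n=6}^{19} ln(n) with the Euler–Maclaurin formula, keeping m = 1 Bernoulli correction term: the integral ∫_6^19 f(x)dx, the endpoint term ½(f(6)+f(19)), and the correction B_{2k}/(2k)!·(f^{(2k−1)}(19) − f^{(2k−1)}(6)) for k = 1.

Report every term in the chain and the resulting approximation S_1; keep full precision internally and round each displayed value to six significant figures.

S_1 ≈ 34.5524

∫_6^19 ln(x) dx evaluates to 32.1938.
Endpoint term: (f(6) + f(19))/2 = (1.79176 + 2.94444)/2 = 2.36810.
Integral + boundary = 34.5619.
Order-1 term: 1/12 · (0.0526316 − 0.166667) = -0.00950292.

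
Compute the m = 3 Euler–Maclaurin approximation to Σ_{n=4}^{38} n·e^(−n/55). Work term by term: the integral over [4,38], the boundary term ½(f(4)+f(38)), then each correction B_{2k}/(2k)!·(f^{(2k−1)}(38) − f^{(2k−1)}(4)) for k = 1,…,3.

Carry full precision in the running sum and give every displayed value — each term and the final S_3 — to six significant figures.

S_3 ≈ 465.469

Integral: ∫_4^38 x·e^(−x/55) dx = 454.147.
Endpoint term: (f(4) + f(38))/2 = (3.71942 + 19.0426)/2 = 11.3810.
Running total after boundary: 465.528.
Correction k=1: B_{2}/2! · (f^{(1)}(38) − f^{(1)}(4)) = 1/12 · (0.154892 − 0.862229) = -0.0589447.
After k=1: 465.469.
Correction k=2: B_{4}/4! · (f^{(3)}(38) − f^{(3)}(4)) = −1/720 · (0.000382523 − 0.000899814) = 7.18460e-07.
After k=2: 465.469.
Correction k=3: B_{6}/6! · (f^{(5)}(38) − f^{(5)}(4)) = 1/30240 · (2.35981e-07 − 5.00692e-07) = -8.75368e-12.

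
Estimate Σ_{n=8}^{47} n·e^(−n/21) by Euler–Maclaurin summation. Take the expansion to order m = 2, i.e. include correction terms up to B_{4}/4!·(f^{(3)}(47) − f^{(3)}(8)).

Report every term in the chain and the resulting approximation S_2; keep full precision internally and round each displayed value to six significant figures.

The integral term ∫_8^47 x·e^(−x/21) dx = 263.763.
Endpoint term: (f(8) + f(47))/2 = (5.46568 + 5.01309)/2 = 5.23939.
Integral + boundary = 269.002.
Order-1 term: 1/12 · (-0.132057 − 0.422940) = -0.0462497.
Partial sum through k=1: 268.956.
Order-2 term: −1/720 · (0.000184276 − 0.00405751) = 5.37949e-06.

S_2 ≈ 268.956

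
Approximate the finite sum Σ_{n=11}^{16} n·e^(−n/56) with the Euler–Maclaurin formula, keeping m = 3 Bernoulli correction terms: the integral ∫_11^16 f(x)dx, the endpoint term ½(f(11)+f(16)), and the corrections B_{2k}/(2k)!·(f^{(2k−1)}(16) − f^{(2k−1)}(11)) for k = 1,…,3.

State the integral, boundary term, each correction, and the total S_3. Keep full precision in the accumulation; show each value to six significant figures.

S_3 ≈ 63.4326

∫_11^16 x·e^(−x/56) dx evaluates to 52.9119.
Boundary: ½(f(11) + f(16)) = ½(9.03826 + 12.0236) = 10.5309.
Running total after boundary: 63.4429.
Correction k=1: B_{2}/2! · (f^{(1)}(16) − f^{(1)}(11)) = 1/12 · (0.536769 − 0.660263) = -0.0102911.
Running total after k=1: 63.4326.
Correction k=2: B_{4}/4! · (f^{(3)}(16) − f^{(3)}(11)) = −1/720 · (0.000650422 − 0.000734561) = 1.16859e-07.
Running total after k=2: 63.4326.
Correction k=3: B_{6}/6! · (f^{(5)}(16) − f^{(5)}(11)) = 1/30240 · (3.60230e-07 − 4.01332e-07) = -1.35921e-12.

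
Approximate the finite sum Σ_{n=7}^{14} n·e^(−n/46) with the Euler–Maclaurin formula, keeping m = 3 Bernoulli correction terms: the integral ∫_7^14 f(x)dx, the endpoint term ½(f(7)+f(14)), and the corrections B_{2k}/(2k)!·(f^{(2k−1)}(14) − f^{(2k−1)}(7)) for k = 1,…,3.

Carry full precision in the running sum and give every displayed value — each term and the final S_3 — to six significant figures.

S_3 ≈ 66.2127

Integral: ∫_7^14 x·e^(−x/46) dx = 58.0615.
Boundary: ½(f(7) + f(14)) = ½(6.01187 + 10.3265) = 8.16917.
So far: 66.2306.
Order-1 term: 1/12 · (0.513116 − 0.728146) = -0.0179192.
Partial sum through k=1: 66.2127.
Order-2 term: −1/720 · (0.000939662 − 0.00115587) = 3.00291e-07.
Partial sum through k=2: 66.2127.
Order-3 term: 1/30240 · (7.73549e-07 − 9.29881e-07) = -5.16970e-12.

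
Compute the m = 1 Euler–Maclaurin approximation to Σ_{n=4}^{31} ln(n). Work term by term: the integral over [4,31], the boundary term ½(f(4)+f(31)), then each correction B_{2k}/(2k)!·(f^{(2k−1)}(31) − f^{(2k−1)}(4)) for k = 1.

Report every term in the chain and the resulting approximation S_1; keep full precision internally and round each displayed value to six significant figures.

∫_4^31 ln(x) dx evaluates to 73.9084.
Boundary: ½(f(4) + f(31)) = ½(1.38629 + 3.43399) = 2.41014.
So far: 76.3186.
Order-1 term: 1/12 · (0.0322581 − 0.250000) = -0.0181452.

S_1 ≈ 76.3004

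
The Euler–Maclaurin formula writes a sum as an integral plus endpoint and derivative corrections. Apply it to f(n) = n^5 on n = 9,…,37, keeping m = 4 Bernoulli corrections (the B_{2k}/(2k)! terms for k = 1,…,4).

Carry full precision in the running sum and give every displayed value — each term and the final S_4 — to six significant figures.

S_4 ≈ 4.63012e+08

The integral term ∫_9^37 x^5 dx = 4.27532e+08.
Endpoint term: (f(9) + f(37))/2 = (59049.0 + 6.93440e+07)/2 = 3.47015e+07.
Running total after boundary: 4.62234e+08.
k=1: B_{2}/(2)! × [f^{(1)}(37) − f^{(1)}(9)] = 1/12 × (9.37080e+06 − 32805.0) = 778167.
Partial sum through k=1: 4.63012e+08.
k=2: B_{4}/(4)! × [f^{(3)}(37) − f^{(3)}(9)] = −1/720 × (82140.0 − 4860.00) = -107.333.
Partial sum through k=2: 4.63012e+08.
k=3: B_{6}/(6)! × [f^{(5)}(37) − f^{(5)}(9)] = 1/30240 × (120.000 − 120.000) = 0.00000.
Partial sum through k=3: 4.63012e+08.
k=4: B_{8}/(8)! × [f^{(7)}(37) − f^{(7)}(9)] = −1/1209600 × (0.00000 − 0.00000) = 0.00000.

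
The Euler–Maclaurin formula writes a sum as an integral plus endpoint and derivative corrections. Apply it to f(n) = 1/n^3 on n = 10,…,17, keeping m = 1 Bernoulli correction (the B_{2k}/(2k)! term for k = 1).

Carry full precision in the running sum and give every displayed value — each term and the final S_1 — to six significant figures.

S_1 ≈ 0.00389367

The integral term ∫_10^17 1/x^3 dx = 0.00326990.
Boundary: ½(f(10) + f(17)) = ½(0.00100000 + 0.000203542) = 0.000601771.
Integral + boundary = 0.00387167.
k=1: B_{2}/(2)! × [f^{(1)}(17) − f^{(1)}(10)] = 1/12 × (-3.59191e-05 − (-0.000300000)) = 2.20067e-05.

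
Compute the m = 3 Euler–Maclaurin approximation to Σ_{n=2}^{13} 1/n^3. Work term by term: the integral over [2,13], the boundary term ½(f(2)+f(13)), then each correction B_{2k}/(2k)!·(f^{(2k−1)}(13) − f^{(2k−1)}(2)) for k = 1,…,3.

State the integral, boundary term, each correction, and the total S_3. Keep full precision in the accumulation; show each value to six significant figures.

S_3 ≈ 0.199409

Integral: ∫_2^13 1/x^3 dx = 0.122041.
Boundary: ½(f(2) + f(13)) = ½(0.125000 + 0.000455166) = 0.0627276.
Running total after boundary: 0.184769.
k=1: B_{2}/(2)! × [f^{(1)}(13) − f^{(1)}(2)] = 1/12 × (-0.000105038 − (-0.187500)) = 0.0156162.
Partial sum through k=1: 0.200385.
k=2: B_{4}/(4)! × [f^{(3)}(13) − f^{(3)}(2)] = −1/720 × (-1.24306e-05 − (-0.937500)) = -0.00130207.
Partial sum through k=2: 0.199083.
k=3: B_{6}/(6)! × [f^{(5)}(13) − f^{(5)}(2)] = 1/30240 × (-3.08925e-06 − (-9.84375)) = 0.000325521.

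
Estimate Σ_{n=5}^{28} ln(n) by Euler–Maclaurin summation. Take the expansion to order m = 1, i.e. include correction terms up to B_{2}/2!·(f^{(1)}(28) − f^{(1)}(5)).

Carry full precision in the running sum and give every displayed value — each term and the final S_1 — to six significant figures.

S_1 ≈ 64.7117

∫_5^28 ln(x) dx evaluates to 62.2545.
½[f(5) + f(28)] = ½[1.60944 + 3.33220] = 2.47082.
So far: 64.7254.
Correction k=1: B_{2}/2! · (f^{(1)}(28) − f^{(1)}(5)) = 1/12 · (0.0357143 − 0.200000) = -0.0136905.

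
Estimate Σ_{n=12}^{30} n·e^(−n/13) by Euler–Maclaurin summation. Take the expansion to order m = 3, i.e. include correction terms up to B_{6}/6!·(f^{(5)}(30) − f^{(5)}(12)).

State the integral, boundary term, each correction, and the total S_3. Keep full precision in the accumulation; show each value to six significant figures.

S_3 ≈ 77.3683

Integral: ∫_12^30 x·e^(−x/13) dx = 73.5055.
Endpoint term: (f(12) + f(30))/2 = (4.76754 + 2.98472)/2 = 3.87613.
So far: 77.3817.
Order-1 term: 1/12 · (-0.130103 − 0.0305611) = -0.0133887.
Partial sum through k=1: 77.3683.
Order-2 term: −1/720 · (0.000407563 − 0.00488255) = 6.21526e-06.
Partial sum through k=2: 77.3683.
Order-3 term: 1/30240 · (9.37850e-06 − 5.67116e-05) = -1.56525e-09.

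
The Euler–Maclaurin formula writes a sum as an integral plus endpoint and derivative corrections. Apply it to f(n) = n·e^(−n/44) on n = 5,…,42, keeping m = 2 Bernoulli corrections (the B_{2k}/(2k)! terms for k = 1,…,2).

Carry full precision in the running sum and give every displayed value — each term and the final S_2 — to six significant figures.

Integral: ∫_5^42 x·e^(−x/44) dx = 467.617.
Endpoint term: (f(5) + f(42))/2 = (4.46291 + 16.1695)/2 = 10.3162.
So far: 477.933.
Order-1 term: 1/12 · (0.0174994 − 0.791153) = -0.0644711.
After k=1: 477.868.
Order-2 term: −1/720 · (0.000406753 − 0.00133074) = 1.28332e-06.

S_2 ≈ 477.868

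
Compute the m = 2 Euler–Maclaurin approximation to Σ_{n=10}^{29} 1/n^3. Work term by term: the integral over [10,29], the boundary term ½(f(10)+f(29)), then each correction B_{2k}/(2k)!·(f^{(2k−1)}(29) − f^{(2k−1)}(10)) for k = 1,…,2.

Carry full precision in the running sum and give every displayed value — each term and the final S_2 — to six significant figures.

S_2 ≈ 0.00495053

∫_10^29 1/x^3 dx evaluates to 0.00440547.
Endpoint term: (f(10) + f(29))/2 = (0.00100000 + 4.10021e-05)/2 = 0.000520501.
So far: 0.00492597.
Correction k=1: B_{2}/2! · (f^{(1)}(29) − f^{(1)}(10)) = 1/12 · (-4.24160e-06 − (-0.000300000)) = 2.46465e-05.
Running total after k=1: 0.00495062.
Correction k=2: B_{4}/4! · (f^{(3)}(29) − f^{(3)}(10)) = −1/720 · (-1.00870e-07 − (-6.00000e-05)) = -8.31932e-08.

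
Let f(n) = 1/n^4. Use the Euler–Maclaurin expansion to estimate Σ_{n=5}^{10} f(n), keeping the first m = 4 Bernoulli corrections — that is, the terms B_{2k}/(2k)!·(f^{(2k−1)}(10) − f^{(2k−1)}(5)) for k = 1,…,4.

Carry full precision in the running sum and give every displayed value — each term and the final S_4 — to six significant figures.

S_4 ≈ 0.00328465

∫_5^10 1/x^4 dx evaluates to 0.00233333.
Boundary: ½(f(5) + f(10)) = ½(0.00160000 + 0.000100000) = 0.000850000.
So far: 0.00318333.
k=1: B_{2}/(2)! × [f^{(1)}(10) − f^{(1)}(5)] = 1/12 × (-4.00000e-05 − (-0.00128000)) = 0.000103333.
After k=1: 0.00328667.
k=2: B_{4}/(4)! × [f^{(3)}(10) − f^{(3)}(5)] = −1/720 × (-1.20000e-05 − (-0.00153600)) = -2.11667e-06.
After k=2: 0.00328455.
k=3: B_{6}/(6)! × [f^{(5)}(10) − f^{(5)}(5)] = 1/30240 × (-6.72000e-06 − (-0.00344064)) = 1.13556e-07.
After k=3: 0.00328466.
k=4: B_{8}/(8)! × [f^{(7)}(10) − f^{(7)}(5)] = −1/1209600 × (-6.04800e-06 − (-0.0123863)) = -1.02350e-08.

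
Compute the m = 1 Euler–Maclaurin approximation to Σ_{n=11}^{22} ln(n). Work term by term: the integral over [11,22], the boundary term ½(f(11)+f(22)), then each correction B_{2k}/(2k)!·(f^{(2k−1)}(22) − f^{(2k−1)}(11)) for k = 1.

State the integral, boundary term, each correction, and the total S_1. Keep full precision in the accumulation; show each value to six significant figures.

∫_11^22 ln(x) dx evaluates to 30.6261.
½[f(11) + f(22)] = ½[2.39790 + 3.09104] = 2.74447.
Running total after boundary: 33.3706.
k=1: B_{2}/(2)! × [f^{(1)}(22) − f^{(1)}(11)] = 1/12 × (0.0454545 − 0.0909091) = -0.00378788.

S_1 ≈ 33.3668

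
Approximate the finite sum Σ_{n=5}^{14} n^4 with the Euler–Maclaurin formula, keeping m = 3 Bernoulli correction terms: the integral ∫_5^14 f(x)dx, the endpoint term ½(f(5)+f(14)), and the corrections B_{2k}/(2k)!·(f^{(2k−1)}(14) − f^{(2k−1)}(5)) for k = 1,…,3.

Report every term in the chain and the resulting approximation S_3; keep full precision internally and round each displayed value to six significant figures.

The integral term ∫_5^14 x^4 dx = 106940.
Boundary: ½(f(5) + f(14)) = ½(625.000 + 38416.0) = 19520.5.
So far: 126460.
Order-1 term: 1/12 · (10976.0 − 500.000) = 873.000.
After k=1: 127333.
Order-2 term: −1/720 · (336.000 − 120.000) = -0.300000.
After k=2: 127333.
Order-3 term: 1/30240 · (0.00000 − 0.00000) = 0.00000.

S_3 ≈ 127333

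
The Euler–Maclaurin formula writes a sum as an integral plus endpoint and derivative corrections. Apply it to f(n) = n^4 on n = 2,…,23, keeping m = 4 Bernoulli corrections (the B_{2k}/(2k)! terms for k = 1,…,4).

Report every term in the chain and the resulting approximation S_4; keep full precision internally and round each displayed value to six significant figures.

∫_2^23 x^4 dx evaluates to 1.28726e+06.
Endpoint term: (f(2) + f(23))/2 = (16.0000 + 279841)/2 = 139928.
So far: 1.42719e+06.
Order-1 term: 1/12 · (48668.0 − 32.0000) = 4053.00.
Running total after k=1: 1.43124e+06.
Order-2 term: −1/720 · (552.000 − 48.0000) = -0.700000.
Running total after k=2: 1.43124e+06.
Order-3 term: 1/30240 · (0.00000 − 0.00000) = 0.00000.
Running total after k=3: 1.43124e+06.
Order-4 term: −1/1209600 · (0.00000 − 0.00000) = 0.00000.

S_4 ≈ 1.43124e+06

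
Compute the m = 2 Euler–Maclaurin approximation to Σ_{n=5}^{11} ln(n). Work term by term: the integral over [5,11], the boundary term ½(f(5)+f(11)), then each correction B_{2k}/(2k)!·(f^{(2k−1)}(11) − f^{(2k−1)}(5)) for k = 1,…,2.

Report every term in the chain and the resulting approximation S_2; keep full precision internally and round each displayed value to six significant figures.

S_2 ≈ 14.3243

Integral: ∫_5^11 ln(x) dx = 12.3297.
Endpoint term: (f(5) + f(11))/2 = (1.60944 + 2.39790)/2 = 2.00367.
So far: 14.3333.
Correction k=1: B_{2}/2! · (f^{(1)}(11) − f^{(1)}(5)) = 1/12 · (0.0909091 − 0.200000) = -0.00909091.
Running total after k=1: 14.3242.
Correction k=2: B_{4}/4! · (f^{(3)}(11) − f^{(3)}(5)) = −1/720 · (0.00150263 − 0.0160000) = 2.01352e-05.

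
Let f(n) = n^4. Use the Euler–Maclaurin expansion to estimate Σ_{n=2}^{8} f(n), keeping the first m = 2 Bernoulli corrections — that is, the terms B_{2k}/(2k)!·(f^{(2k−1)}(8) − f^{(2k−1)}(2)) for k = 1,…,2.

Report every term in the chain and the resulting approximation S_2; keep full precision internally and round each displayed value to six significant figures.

The integral term ∫_2^8 x^4 dx = 6547.20.
Boundary: ½(f(2) + f(8)) = ½(16.0000 + 4096.00) = 2056.00.
So far: 8603.20.
Correction k=1: B_{2}/2! · (f^{(1)}(8) − f^{(1)}(2)) = 1/12 · (2048.00 − 32.0000) = 168.000.
After k=1: 8771.20.
Correction k=2: B_{4}/4! · (f^{(3)}(8) − f^{(3)}(2)) = −1/720 · (192.000 − 48.0000) = -0.200000.

S_2 ≈ 8771.00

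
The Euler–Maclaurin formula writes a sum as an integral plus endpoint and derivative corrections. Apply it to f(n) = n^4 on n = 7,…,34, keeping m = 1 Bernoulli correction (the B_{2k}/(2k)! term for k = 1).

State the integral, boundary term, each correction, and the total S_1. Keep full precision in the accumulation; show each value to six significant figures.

∫_7^34 x^4 dx evaluates to 9.08372e+06.
Endpoint term: (f(7) + f(34))/2 = (2401.00 + 1.33634e+06)/2 = 669368.
Integral + boundary = 9.75309e+06.
Order-1 term: 1/12 · (157216 − 1372.00) = 12987.0.

S_1 ≈ 9.76608e+06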